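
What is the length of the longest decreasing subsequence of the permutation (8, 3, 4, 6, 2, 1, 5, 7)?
4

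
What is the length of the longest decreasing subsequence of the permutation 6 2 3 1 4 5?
3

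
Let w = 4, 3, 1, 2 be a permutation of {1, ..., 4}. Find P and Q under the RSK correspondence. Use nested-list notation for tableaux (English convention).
Insert each entry of the permutation into P by Schensted row insertion, recording in Q the position of each new cell.

Insert 4: appended to row 1. P = [[4]], Q = [[1]].
Insert 3: 3 bumps 4 from row 1; 4 starts row 2. P = [[3], [4]], Q = [[1], [2]].
Insert 1: 1 bumps 3 from row 1; 3 bumps 4 from row 2; 4 starts row 3. P = [[1], [3], [4]], Q = [[1], [2], [3]].
Insert 2: appended to row 1. P = [[1, 2], [3], [4]], Q = [[1, 4], [2], [3]].

So P = [[1, 2], [3], [4]], Q = [[1, 4], [2], [3]].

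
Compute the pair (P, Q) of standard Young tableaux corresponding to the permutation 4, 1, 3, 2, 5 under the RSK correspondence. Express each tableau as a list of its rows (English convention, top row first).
P = [[1, 2, 5], [3], [4]], Q = [[1, 3, 5], [2], [4]]

Insert each entry of the permutation into P by Schensted row insertion, recording in Q the position of each new cell.

Insert 4: appended to row 1. P = [[4]].
Insert 1: 1 bumps 4 from row 1; 4 starts row 2. P = [[1], [4]].
Insert 3: appended to row 1. P = [[1, 3], [4]].
Insert 2: 2 bumps 3 from row 1; 3 bumps 4 from row 2; 4 starts row 3. P = [[1, 2], [3], [4]].
Insert 5: appended to row 1. P = [[1, 2, 5], [3], [4]].

So P = [[1, 2, 5], [3], [4]], Q = [[1, 3, 5], [2], [4]].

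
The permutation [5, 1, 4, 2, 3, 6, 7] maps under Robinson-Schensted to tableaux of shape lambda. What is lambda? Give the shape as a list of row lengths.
Row-insert each entry into an empty tableau.

After inserting 5: P = [[5]].
After inserting 1: P = [[1], [5]].
After inserting 4: P = [[1, 4], [5]].
After inserting 2: P = [[1, 2], [4], [5]].
After inserting 3: P = [[1, 2, 3], [4], [5]].
After inserting 6: P = [[1, 2, 3, 6], [4], [5]].
After inserting 7: P = [[1, 2, 3, 6, 7], [4], [5]].

The final insertion tableau P = [[1, 2, 3, 6, 7], [4], [5]] has shape [5, 1, 1].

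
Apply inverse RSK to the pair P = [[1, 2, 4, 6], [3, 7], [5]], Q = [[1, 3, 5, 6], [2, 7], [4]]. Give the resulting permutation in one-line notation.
Reverse the RSK construction: for i from n down to 1, find the cell of Q containing i, remove the entry at that cell from P, and reverse-bump it up through P; the value ejected from row 1 is w(i).

Step i=7: Q has 7 at row 2, column 2; remove 7 from row 2 of P and reverse-bump: 7 enters row 1 and ejects 6. So w(7) = 6. P is now [[1, 2, 4, 7], [3], [5]].
Step i=6: Q has 6 at row 1, column 4; remove that cell from P, ejecting 7. So w(6) = 7. P is now [[1, 2, 4], [3], [5]].
Step i=5: Q has 5 at row 1, column 3; remove that cell from P, ejecting 4. So w(5) = 4. P is now [[1, 2], [3], [5]].
Step i=4: Q has 4 at row 3, column 1; remove 5 from row 3 of P and reverse-bump: 5 enters row 2 and ejects 3; 3 enters row 1 and ejects 2. So w(4) = 2. P is now [[1, 3], [5]].
Step i=3: Q has 3 at row 1, column 2; remove that cell from P, ejecting 3. So w(3) = 3. P is now [[1], [5]].
Step i=2: Q has 2 at row 2, column 1; remove 5 from row 2 of P and reverse-bump: 5 enters row 1 and ejects 1. So w(2) = 1. P is now [[5]].
Step i=1: Q has 1 at row 1, column 1; remove that cell from P, ejecting 5. So w(1) = 5. P is now [].

So w = 5 1 3 2 4 7 6.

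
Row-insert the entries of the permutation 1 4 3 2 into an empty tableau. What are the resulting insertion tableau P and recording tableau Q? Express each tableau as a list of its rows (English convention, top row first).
P = [[1, 2], [3], [4]], Q = [[1, 2], [3], [4]]

Insert each entry of the permutation into P by Schensted row insertion, recording in Q the position of each new cell.

Insert 1: appended to row 1. P = [[1]], Q = [[1]].
Insert 4: appended to row 1. P = [[1, 4]], Q = [[1, 2]].
Insert 3: 3 bumps 4 from row 1; 4 starts row 2. P = [[1, 3], [4]], Q = [[1, 2], [3]].
Insert 2: 2 bumps 3 from row 1; 3 bumps 4 from row 2; 4 starts row 3. P = [[1, 2], [3], [4]], Q = [[1, 2], [3], [4]].

So P = [[1, 2], [3], [4]], Q = [[1, 2], [3], [4]].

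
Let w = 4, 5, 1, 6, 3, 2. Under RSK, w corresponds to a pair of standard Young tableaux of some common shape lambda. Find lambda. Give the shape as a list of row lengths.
Row-insert each entry into an empty tableau.

After inserting 4: P = [[4]].
After inserting 5: P = [[4, 5]].
After inserting 1: P = [[1, 5], [4]].
After inserting 6: P = [[1, 5, 6], [4]].
After inserting 3: P = [[1, 3, 6], [4, 5]].
After inserting 2: P = [[1, 2, 6], [3, 5], [4]].

The final insertion tableau P = [[1, 2, 6], [3, 5], [4]] has shape [3, 2, 1].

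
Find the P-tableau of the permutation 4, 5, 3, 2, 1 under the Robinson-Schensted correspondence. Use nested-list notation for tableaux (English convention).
Insert 4: appended to row 1. P = [[4]].
Insert 5: appended to row 1. P = [[4, 5]].
Insert 3: 3 bumps 4 from row 1; 4 starts row 2. P = [[3, 5], [4]].
Insert 2: 2 bumps 3 from row 1; 3 bumps 4 from row 2; 4 starts row 3. P = [[2, 5], [3], [4]].
Insert 1: 1 bumps 2 from row 1; 2 bumps 3 from row 2; 3 bumps 4 from row 3; 4 starts row 4. P = [[1, 5], [2], [3], [4]].

So P = [[1, 5], [2], [3], [4]].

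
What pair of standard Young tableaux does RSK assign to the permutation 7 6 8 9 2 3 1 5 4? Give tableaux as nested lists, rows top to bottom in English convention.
Insert each entry of the permutation into P by Schensted row insertion, recording in Q the position of each new cell.

Insert 7: appended to row 1. P = [[7]], Q = [[1]].
Insert 6: 6 bumps 7 from row 1; 7 starts row 2. P = [[6], [7]], Q = [[1], [2]].
Insert 8: appended to row 1. P = [[6, 8], [7]], Q = [[1, 3], [2]].
Insert 9: appended to row 1. P = [[6, 8, 9], [7]], Q = [[1, 3, 4], [2]].
Insert 2: 2 bumps 6 from row 1; 6 bumps 7 from row 2; 7 starts row 3. P = [[2, 8, 9], [6], [7]], Q = [[1, 3, 4], [2], [5]].
Insert 3: 3 bumps 8 from row 1; 8 appends to row 2. P = [[2, 3, 9], [6, 8], [7]], Q = [[1, 3, 4], [2, 6], [5]].
Insert 1: 1 bumps 2 from row 1; 2 bumps 6 from row 2; 6 bumps 7 from row 3; 7 starts row 4. P = [[1, 3, 9], [2, 8], [6], [7]], Q = [[1, 3, 4], [2, 6], [5], [7]].
Insert 5: 5 bumps 9 from row 1; 9 appends to row 2. P = [[1, 3, 5], [2, 8, 9], [6], [7]], Q = [[1, 3, 4], [2, 6, 8], [5], [7]].
Insert 4: 4 bumps 5 from row 1; 5 bumps 8 from row 2; 8 appends to row 3. P = [[1, 3, 4], [2, 5, 9], [6, 8], [7]], Q = [[1, 3, 4], [2, 6, 8], [5, 9], [7]].

So P = [[1, 3, 4], [2, 5, 9], [6, 8], [7]], Q = [[1, 3, 4], [2, 6, 8], [5, 9], [7]].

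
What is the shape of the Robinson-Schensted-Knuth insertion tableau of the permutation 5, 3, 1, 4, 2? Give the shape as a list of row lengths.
[2, 2, 1]

RSK row insertion gives P = [[1, 2], [3, 4], [5]], which has shape [2, 2, 1].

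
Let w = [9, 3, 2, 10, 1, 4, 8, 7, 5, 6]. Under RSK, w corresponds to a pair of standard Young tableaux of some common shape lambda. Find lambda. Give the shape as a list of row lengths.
Row-insert each entry into an empty tableau.

After inserting 9: P = [[9]].
After inserting 3: P = [[3], [9]].
After inserting 2: P = [[2], [3], [9]].
After inserting 10: P = [[2, 10], [3], [9]].
After inserting 1: P = [[1, 10], [2], [3], [9]].
After inserting 4: P = [[1, 4], [2, 10], [3], [9]].
After inserting 8: P = [[1, 4, 8], [2, 10], [3], [9]].
After inserting 7: P = [[1, 4, 7], [2, 8], [3, 10], [9]].
After inserting 5: P = [[1, 4, 5], [2, 7], [3, 8], [9, 10]].
After inserting 6: P = [[1, 4, 5, 6], [2, 7], [3, 8], [9, 10]].

The final insertion tableau P = [[1, 4, 5, 6], [2, 7], [3, 8], [9, 10]] has shape [4, 2, 2, 2].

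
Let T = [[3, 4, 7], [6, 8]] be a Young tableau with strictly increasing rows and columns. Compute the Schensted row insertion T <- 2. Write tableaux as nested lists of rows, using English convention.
[[2, 4, 7], [3, 8], [6]]

In row 1, 2 replaces 3 (the leftmost entry greater than 2); 3 is bumped to row 2. In row 2, 3 replaces 6 (the leftmost entry greater than 3); 6 is bumped to row 3. 6 starts a new row 3. The new tableau is [[2, 4, 7], [3, 8], [6]].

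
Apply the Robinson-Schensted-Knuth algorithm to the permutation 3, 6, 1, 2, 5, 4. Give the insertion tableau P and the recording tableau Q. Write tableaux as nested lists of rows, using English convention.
P = [[1, 2, 4], [3, 5], [6]], Q = [[1, 2, 5], [3, 4], [6]]

Insert each entry of the permutation into P by Schensted row insertion, recording in Q the position of each new cell.

Insert 3: appended to row 1. P = [[3]].
Insert 6: appended to row 1. P = [[3, 6]].
Insert 1: 1 bumps 3 from row 1; 3 starts row 2. P = [[1, 6], [3]].
Insert 2: 2 bumps 6 from row 1; 6 appends to row 2. P = [[1, 2], [3, 6]].
Insert 5: appended to row 1. P = [[1, 2, 5], [3, 6]].
Insert 4: 4 bumps 5 from row 1; 5 bumps 6 from row 2; 6 starts row 3. P = [[1, 2, 4], [3, 5], [6]].

So P = [[1, 2, 4], [3, 5], [6]], Q = [[1, 2, 5], [3, 4], [6]].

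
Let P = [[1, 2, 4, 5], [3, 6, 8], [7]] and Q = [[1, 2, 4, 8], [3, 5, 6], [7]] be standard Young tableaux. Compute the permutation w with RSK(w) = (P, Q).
3 7 1 8 2 6 4 5

Reverse RSK: for i = n, n-1, ..., 1, locate i in Q, remove the corresponding corner cell from P, and reverse-bump its entry up through P; the value ejected from row 1 is w(i).

So w = 3 7 1 8 2 6 4 5.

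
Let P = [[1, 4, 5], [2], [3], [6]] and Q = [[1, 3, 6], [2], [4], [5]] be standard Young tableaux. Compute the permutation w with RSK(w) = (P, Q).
Reverse the RSK construction: for i from n down to 1, find the cell of Q containing i, remove the entry at that cell from P, and reverse-bump it up through P; the value ejected from row 1 is w(i).

Step i=6: Q has 6 at row 1, column 3; remove that cell from P, ejecting 5. So w(6) = 5. P is now [[1, 4], [2], [3], [6]].
Step i=5: Q has 5 at row 4, column 1; remove 6 from row 4 of P and reverse-bump: 6 enters row 3 and ejects 3; 3 enters row 2 and ejects 2; 2 enters row 1 and ejects 1. So w(5) = 1. P is now [[2, 4], [3], [6]].
Step i=4: Q has 4 at row 3, column 1; remove 6 from row 3 of P and reverse-bump: 6 enters row 2 and ejects 3; 3 enters row 1 and ejects 2. So w(4) = 2. P is now [[3, 4], [6]].
Step i=3: Q has 3 at row 1, column 2; remove that cell from P, ejecting 4. So w(3) = 4. P is now [[3], [6]].
Step i=2: Q has 2 at row 2, column 1; remove 6 from row 2 of P and reverse-bump: 6 enters row 1 and ejects 3. So w(2) = 3. P is now [[6]].
Step i=1: Q has 1 at row 1, column 1; remove that cell from P, ejecting 6. So w(1) = 6. P is now [].

So w = 6 3 4 2 1 5.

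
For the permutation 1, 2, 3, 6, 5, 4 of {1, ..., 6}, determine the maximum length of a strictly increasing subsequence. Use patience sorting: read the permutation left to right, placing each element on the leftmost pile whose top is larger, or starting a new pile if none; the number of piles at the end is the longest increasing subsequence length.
1: new pile. tops = [1]
2: new pile. tops = [1, 2]
3: new pile. tops = [1, 2, 3]
6: new pile. tops = [1, 2, 3, 6]
5: onto pile 4 (replacing 6). tops = [1, 2, 3, 5]
4: onto pile 4 (replacing 5). tops = [1, 2, 3, 4]

4 piles, so the longest increasing subsequence has length 4.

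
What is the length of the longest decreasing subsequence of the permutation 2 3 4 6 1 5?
2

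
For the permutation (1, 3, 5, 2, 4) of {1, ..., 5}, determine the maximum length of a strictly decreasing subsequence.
2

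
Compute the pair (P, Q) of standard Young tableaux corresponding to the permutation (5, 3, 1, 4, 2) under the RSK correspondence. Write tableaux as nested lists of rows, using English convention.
P = [[1, 2], [3, 4], [5]], Q = [[1, 4], [2, 5], [3]]

Insert each entry of the permutation into P by Schensted row insertion, recording in Q the position of each new cell.

After inserting 5: P = [[5]].
After inserting 3: P = [[3], [5]].
After inserting 1: P = [[1], [3], [5]].
After inserting 4: P = [[1, 4], [3], [5]].
After inserting 2: P = [[1, 2], [3, 4], [5]].

So P = [[1, 2], [3, 4], [5]], Q = [[1, 4], [2, 5], [3]].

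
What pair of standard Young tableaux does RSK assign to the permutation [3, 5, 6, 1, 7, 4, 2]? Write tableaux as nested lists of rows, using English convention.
P = [[1, 2, 6, 7], [3, 4], [5]], Q = [[1, 2, 3, 5], [4, 6], [7]]

Insert each entry of the permutation into P by Schensted row insertion, recording in Q the position of each new cell.

After inserting 3: P = [[3]].
After inserting 5: P = [[3, 5]].
After inserting 6: P = [[3, 5, 6]].
After inserting 1: P = [[1, 5, 6], [3]].
After inserting 7: P = [[1, 5, 6, 7], [3]].
After inserting 4: P = [[1, 4, 6, 7], [3, 5]].
After inserting 2: P = [[1, 2, 6, 7], [3, 4], [5]].

So P = [[1, 2, 6, 7], [3, 4], [5]], Q = [[1, 2, 3, 5], [4, 6], [7]].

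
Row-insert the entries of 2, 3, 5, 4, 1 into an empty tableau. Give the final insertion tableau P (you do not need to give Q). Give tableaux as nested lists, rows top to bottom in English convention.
P = [[1, 3, 4], [2], [5]]

After inserting 2: P = [[2]].
After inserting 3: P = [[2, 3]].
After inserting 5: P = [[2, 3, 5]].
After inserting 4: P = [[2, 3, 4], [5]].
After inserting 1: P = [[1, 3, 4], [2], [5]].

So P = [[1, 3, 4], [2], [5]].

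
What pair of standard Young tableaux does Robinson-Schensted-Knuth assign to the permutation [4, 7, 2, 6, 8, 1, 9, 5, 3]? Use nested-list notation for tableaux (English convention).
P = [[1, 3, 8, 9], [2, 5], [4, 6], [7]], Q = [[1, 2, 5, 7], [3, 4], [6, 8], [9]]

Insert each entry of the permutation into P by Schensted row insertion, recording in Q the position of each new cell.

Insert 4: appended to row 1. P = [[4]].
Insert 7: appended to row 1. P = [[4, 7]].
Insert 2: 2 bumps 4 from row 1; 4 starts row 2. P = [[2, 7], [4]].
Insert 6: 6 bumps 7 from row 1; 7 appends to row 2. P = [[2, 6], [4, 7]].
Insert 8: appended to row 1. P = [[2, 6, 8], [4, 7]].
Insert 1: 1 bumps 2 from row 1; 2 bumps 4 from row 2; 4 starts row 3. P = [[1, 6, 8], [2, 7], [4]].
Insert 9: appended to row 1. P = [[1, 6, 8, 9], [2, 7], [4]].
Insert 5: 5 bumps 6 from row 1; 6 bumps 7 from row 2; 7 appends to row 3. P = [[1, 5, 8, 9], [2, 6], [4, 7]].
Insert 3: 3 bumps 5 from row 1; 5 bumps 6 from row 2; 6 bumps 7 from row 3; 7 starts row 4. P = [[1, 3, 8, 9], [2, 5], [4, 6], [7]].

So P = [[1, 3, 8, 9], [2, 5], [4, 6], [7]], Q = [[1, 2, 5, 7], [3, 4], [6, 8], [9]].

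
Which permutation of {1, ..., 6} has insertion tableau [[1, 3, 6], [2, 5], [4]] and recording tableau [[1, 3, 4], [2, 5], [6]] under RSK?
4 2 5 6 3 1

Reverse the RSK construction: for i from n down to 1, find the cell of Q containing i, remove the entry at that cell from P, and reverse-bump it up through P; the value ejected from row 1 is w(i).

Step i=6: Q has 6 at row 3, column 1; remove 4 from row 3 of P and reverse-bump: 4 enters row 2 and ejects 2; 2 enters row 1 and ejects 1. So w(6) = 1. P is now [[2, 3, 6], [4, 5]].
Step i=5: Q has 5 at row 2, column 2; remove 5 from row 2 of P and reverse-bump: 5 enters row 1 and ejects 3. So w(5) = 3. P is now [[2, 5, 6], [4]].
Step i=4: Q has 4 at row 1, column 3; remove that cell from P, ejecting 6. So w(4) = 6. P is now [[2, 5], [4]].
Step i=3: Q has 3 at row 1, column 2; remove that cell from P, ejecting 5. So w(3) = 5. P is now [[2], [4]].
Step i=2: Q has 2 at row 2, column 1; remove 4 from row 2 of P and reverse-bump: 4 enters row 1 and ejects 2. So w(2) = 2. P is now [[4]].
Step i=1: Q has 1 at row 1, column 1; remove that cell from P, ejecting 4. So w(1) = 4. P is now [].

So w = 4 2 5 6 3 1.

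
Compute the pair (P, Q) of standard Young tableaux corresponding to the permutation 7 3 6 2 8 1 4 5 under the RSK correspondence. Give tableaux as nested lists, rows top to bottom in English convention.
Insert each entry of the permutation into P by Schensted row insertion, recording in Q the position of each new cell.

After inserting 7: P = [[7]].
After inserting 3: P = [[3], [7]].
After inserting 6: P = [[3, 6], [7]].
After inserting 2: P = [[2, 6], [3], [7]].
After inserting 8: P = [[2, 6, 8], [3], [7]].
After inserting 1: P = [[1, 6, 8], [2], [3], [7]].
After inserting 4: P = [[1, 4, 8], [2, 6], [3], [7]].
After inserting 5: P = [[1, 4, 5], [2, 6, 8], [3], [7]].

So P = [[1, 4, 5], [2, 6, 8], [3], [7]], Q = [[1, 3, 5], [2, 7, 8], [4], [6]].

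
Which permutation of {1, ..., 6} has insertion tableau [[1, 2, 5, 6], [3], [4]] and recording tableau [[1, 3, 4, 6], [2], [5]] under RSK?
Reverse the RSK construction: for i from n down to 1, find the cell of Q containing i, remove the entry at that cell from P, and reverse-bump it up through P; the value ejected from row 1 is w(i).

Step i=6: Q has 6 at row 1, column 4; remove that cell from P, ejecting 6. So w(6) = 6. P is now [[1, 2, 5], [3], [4]].
Step i=5: Q has 5 at row 3, column 1; remove 4 from row 3 of P and reverse-bump: 4 enters row 2 and ejects 3; 3 enters row 1 and ejects 2. So w(5) = 2. P is now [[1, 3, 5], [4]].
Step i=4: Q has 4 at row 1, column 3; remove that cell from P, ejecting 5. So w(4) = 5. P is now [[1, 3], [4]].
Step i=3: Q has 3 at row 1, column 2; remove that cell from P, ejecting 3. So w(3) = 3. P is now [[1], [4]].
Step i=2: Q has 2 at row 2, column 1; remove 4 from row 2 of P and reverse-bump: 4 enters row 1 and ejects 1. So w(2) = 1. P is now [[4]].
Step i=1: Q has 1 at row 1, column 1; remove that cell from P, ejecting 4. So w(1) = 4. P is now [].

So w = 4 1 3 5 2 6.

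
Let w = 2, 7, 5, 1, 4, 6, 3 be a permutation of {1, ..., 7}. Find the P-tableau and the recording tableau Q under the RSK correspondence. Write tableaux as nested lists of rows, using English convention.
Insert each entry of the permutation into P by Schensted row insertion, recording in Q the position of each new cell.

Insert 2: appended to row 1. P = [[2]], Q = [[1]].
Insert 7: appended to row 1. P = [[2, 7]], Q = [[1, 2]].
Insert 5: 5 bumps 7 from row 1; 7 starts row 2. P = [[2, 5], [7]], Q = [[1, 2], [3]].
Insert 1: 1 bumps 2 from row 1; 2 bumps 7 from row 2; 7 starts row 3. P = [[1, 5], [2], [7]], Q = [[1, 2], [3], [4]].
Insert 4: 4 bumps 5 from row 1; 5 appends to row 2. P = [[1, 4], [2, 5], [7]], Q = [[1, 2], [3, 5], [4]].
Insert 6: appended to row 1. P = [[1, 4, 6], [2, 5], [7]], Q = [[1, 2, 6], [3, 5], [4]].
Insert 3: 3 bumps 4 from row 1; 4 bumps 5 from row 2; 5 bumps 7 from row 3; 7 starts row 4. P = [[1, 3, 6], [2, 4], [5], [7]], Q = [[1, 2, 6], [3, 5], [4], [7]].

So P = [[1, 3, 6], [2, 4], [5], [7]], Q = [[1, 2, 6], [3, 5], [4], [7]].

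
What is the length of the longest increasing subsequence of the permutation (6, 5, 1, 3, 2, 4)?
3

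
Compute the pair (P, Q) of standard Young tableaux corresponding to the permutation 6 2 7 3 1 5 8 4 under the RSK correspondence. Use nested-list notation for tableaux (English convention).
P = [[1, 3, 4, 8], [2, 5], [6, 7]], Q = [[1, 3, 6, 7], [2, 4], [5, 8]]

Insert each entry of the permutation into P by Schensted row insertion, recording in Q the position of each new cell.

Insert 6: appended to row 1. P = [[6]], Q = [[1]].
Insert 2: 2 bumps 6 from row 1; 6 starts row 2. P = [[2], [6]], Q = [[1], [2]].
Insert 7: appended to row 1. P = [[2, 7], [6]], Q = [[1, 3], [2]].
Insert 3: 3 bumps 7 from row 1; 7 appends to row 2. P = [[2, 3], [6, 7]], Q = [[1, 3], [2, 4]].
Insert 1: 1 bumps 2 from row 1; 2 bumps 6 from row 2; 6 starts row 3. P = [[1, 3], [2, 7], [6]], Q = [[1, 3], [2, 4], [5]].
Insert 5: appended to row 1. P = [[1, 3, 5], [2, 7], [6]], Q = [[1, 3, 6], [2, 4], [5]].
Insert 8: appended to row 1. P = [[1, 3, 5, 8], [2, 7], [6]], Q = [[1, 3, 6, 7], [2, 4], [5]].
Insert 4: 4 bumps 5 from row 1; 5 bumps 7 from row 2; 7 appends to row 3. P = [[1, 3, 4, 8], [2, 5], [6, 7]], Q = [[1, 3, 6, 7], [2, 4], [5, 8]].

So P = [[1, 3, 4, 8], [2, 5], [6, 7]], Q = [[1, 3, 6, 7], [2, 4], [5, 8]].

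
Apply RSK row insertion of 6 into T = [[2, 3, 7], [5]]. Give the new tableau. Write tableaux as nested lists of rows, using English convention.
[[2, 3, 6], [5, 7]]

In row 1, 6 replaces 7 (the leftmost entry greater than 6); 7 is bumped to row 2. 7 is appended to row 2. The new tableau is [[2, 3, 6], [5, 7]].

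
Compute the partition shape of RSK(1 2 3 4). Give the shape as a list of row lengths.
Row-insert each entry into an empty tableau.

After inserting 1: P = [[1]].
After inserting 2: P = [[1, 2]].
After inserting 3: P = [[1, 2, 3]].
After inserting 4: P = [[1, 2, 3, 4]].

The final insertion tableau P = [[1, 2, 3, 4]] has shape [4].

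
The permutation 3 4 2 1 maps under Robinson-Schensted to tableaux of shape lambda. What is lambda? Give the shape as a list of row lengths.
Row-insert each entry into an empty tableau.

After inserting 3: P = [[3]].
After inserting 4: P = [[3, 4]].
After inserting 2: P = [[2, 4], [3]].
After inserting 1: P = [[1, 4], [2], [3]].

The final insertion tableau P = [[1, 4], [2], [3]] has shape [2, 1, 1].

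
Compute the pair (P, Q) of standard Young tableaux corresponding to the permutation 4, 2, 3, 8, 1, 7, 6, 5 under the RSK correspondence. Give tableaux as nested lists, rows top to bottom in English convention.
Insert each entry of the permutation into P by Schensted row insertion, recording in Q the position of each new cell.

Insert 4: appended to row 1. P = [[4]], Q = [[1]].
Insert 2: 2 bumps 4 from row 1; 4 starts row 2. P = [[2], [4]], Q = [[1], [2]].
Insert 3: appended to row 1. P = [[2, 3], [4]], Q = [[1, 3], [2]].
Insert 8: appended to row 1. P = [[2, 3, 8], [4]], Q = [[1, 3, 4], [2]].
Insert 1: 1 bumps 2 from row 1; 2 bumps 4 from row 2; 4 starts row 3. P = [[1, 3, 8], [2], [4]], Q = [[1, 3, 4], [2], [5]].
Insert 7: 7 bumps 8 from row 1; 8 appends to row 2. P = [[1, 3, 7], [2, 8], [4]], Q = [[1, 3, 4], [2, 6], [5]].
Insert 6: 6 bumps 7 from row 1; 7 bumps 8 from row 2; 8 appends to row 3. P = [[1, 3, 6], [2, 7], [4, 8]], Q = [[1, 3, 4], [2, 6], [5, 7]].
Insert 5: 5 bumps 6 from row 1; 6 bumps 7 from row 2; 7 bumps 8 from row 3; 8 starts row 4. P = [[1, 3, 5], [2, 6], [4, 7], [8]], Q = [[1, 3, 4], [2, 6], [5, 7], [8]].

So P = [[1, 3, 5], [2, 6], [4, 7], [8]], Q = [[1, 3, 4], [2, 6], [5, 7], [8]].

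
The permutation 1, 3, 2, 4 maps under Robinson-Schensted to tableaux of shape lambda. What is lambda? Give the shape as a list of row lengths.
Row-insert each entry into an empty tableau.

After inserting 1: P = [[1]].
After inserting 3: P = [[1, 3]].
After inserting 2: P = [[1, 2], [3]].
After inserting 4: P = [[1, 2, 4], [3]].

The final insertion tableau P = [[1, 2, 4], [3]] has shape [3, 1].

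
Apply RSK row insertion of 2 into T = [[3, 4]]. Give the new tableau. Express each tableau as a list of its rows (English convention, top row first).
[[2, 4], [3]]

In row 1, 2 replaces 3 (the leftmost entry greater than 2); 3 is bumped to row 2. 3 starts a new row 2. The new tableau is [[2, 4], [3]].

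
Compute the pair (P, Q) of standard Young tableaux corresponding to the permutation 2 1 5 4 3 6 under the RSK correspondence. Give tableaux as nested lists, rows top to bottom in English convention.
Insert each entry of the permutation into P by Schensted row insertion, recording in Q the position of each new cell.

Insert 2: appended to row 1. P = [[2]].
Insert 1: 1 bumps 2 from row 1; 2 starts row 2. P = [[1], [2]].
Insert 5: appended to row 1. P = [[1, 5], [2]].
Insert 4: 4 bumps 5 from row 1; 5 appends to row 2. P = [[1, 4], [2, 5]].
Insert 3: 3 bumps 4 from row 1; 4 bumps 5 from row 2; 5 starts row 3. P = [[1, 3], [2, 4], [5]].
Insert 6: appended to row 1. P = [[1, 3, 6], [2, 4], [5]].

So P = [[1, 3, 6], [2, 4], [5]], Q = [[1, 3, 6], [2, 4], [5]].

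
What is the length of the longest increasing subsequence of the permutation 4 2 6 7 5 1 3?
3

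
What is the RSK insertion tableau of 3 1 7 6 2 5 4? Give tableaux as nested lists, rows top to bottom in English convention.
Insert 3: appended to row 1. P = [[3]].
Insert 1: 1 bumps 3 from row 1; 3 starts row 2. P = [[1], [3]].
Insert 7: appended to row 1. P = [[1, 7], [3]].
Insert 6: 6 bumps 7 from row 1; 7 appends to row 2. P = [[1, 6], [3, 7]].
Insert 2: 2 bumps 6 from row 1; 6 bumps 7 from row 2; 7 starts row 3. P = [[1, 2], [3, 6], [7]].
Insert 5: appended to row 1. P = [[1, 2, 5], [3, 6], [7]].
Insert 4: 4 bumps 5 from row 1; 5 bumps 6 from row 2; 6 bumps 7 from row 3; 7 starts row 4. P = [[1, 2, 4], [3, 5], [6], [7]].

So P = [[1, 2, 4], [3, 5], [6], [7]].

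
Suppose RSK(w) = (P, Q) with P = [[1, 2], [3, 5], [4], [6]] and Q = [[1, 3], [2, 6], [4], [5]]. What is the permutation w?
Reverse RSK: for i = n, n-1, ..., 1, locate i in Q, remove the corresponding corner cell from P, and reverse-bump its entry up through P; the value ejected from row 1 is w(i).

So w = 6 4 5 3 1 2.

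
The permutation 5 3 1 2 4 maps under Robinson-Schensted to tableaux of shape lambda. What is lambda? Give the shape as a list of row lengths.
[3, 1, 1]

RSK row insertion gives P = [[1, 2, 4], [3], [5]], which has shape [3, 1, 1].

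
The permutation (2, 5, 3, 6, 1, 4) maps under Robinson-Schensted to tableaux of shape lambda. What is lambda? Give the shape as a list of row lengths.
[3, 2, 1]

Row-insert each entry into an empty tableau.

After inserting 2: P = [[2]].
After inserting 5: P = [[2, 5]].
After inserting 3: P = [[2, 3], [5]].
After inserting 6: P = [[2, 3, 6], [5]].
After inserting 1: P = [[1, 3, 6], [2], [5]].
After inserting 4: P = [[1, 3, 4], [2, 6], [5]].

The final insertion tableau P = [[1, 3, 4], [2, 6], [5]] has shape [3, 2, 1].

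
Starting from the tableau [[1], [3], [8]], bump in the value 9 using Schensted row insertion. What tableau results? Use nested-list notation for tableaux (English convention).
9 is larger than every entry of row 1, so it is appended to row 1. The new tableau is [[1, 9], [3], [8]].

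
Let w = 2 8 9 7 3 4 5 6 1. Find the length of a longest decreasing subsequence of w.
4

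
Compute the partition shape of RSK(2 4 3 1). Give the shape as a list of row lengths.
[2, 1, 1]

Row-insert each entry into an empty tableau.

After inserting 2: P = [[2]].
After inserting 4: P = [[2, 4]].
After inserting 3: P = [[2, 3], [4]].
After inserting 1: P = [[1, 3], [2], [4]].

The final insertion tableau P = [[1, 3], [2], [4]] has shape [2, 1, 1].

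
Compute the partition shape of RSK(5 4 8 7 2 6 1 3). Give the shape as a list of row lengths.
Row-insert each entry into an empty tableau.

After inserting 5: P = [[5]].
After inserting 4: P = [[4], [5]].
After inserting 8: P = [[4, 8], [5]].
After inserting 7: P = [[4, 7], [5, 8]].
After inserting 2: P = [[2, 7], [4, 8], [5]].
After inserting 6: P = [[2, 6], [4, 7], [5, 8]].
After inserting 1: P = [[1, 6], [2, 7], [4, 8], [5]].
After inserting 3: P = [[1, 3], [2, 6], [4, 7], [5, 8]].

The final insertion tableau P = [[1, 3], [2, 6], [4, 7], [5, 8]] has shape [2, 2, 2, 2].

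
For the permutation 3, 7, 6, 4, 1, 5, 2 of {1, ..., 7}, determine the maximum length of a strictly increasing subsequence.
3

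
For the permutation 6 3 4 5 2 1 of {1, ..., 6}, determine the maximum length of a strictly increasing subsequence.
3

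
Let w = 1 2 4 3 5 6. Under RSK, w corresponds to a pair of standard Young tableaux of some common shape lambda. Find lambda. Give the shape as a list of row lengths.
Row-insert each entry into an empty tableau.

After inserting 1: P = [[1]].
After inserting 2: P = [[1, 2]].
After inserting 4: P = [[1, 2, 4]].
After inserting 3: P = [[1, 2, 3], [4]].
After inserting 5: P = [[1, 2, 3, 5], [4]].
After inserting 6: P = [[1, 2, 3, 5, 6], [4]].

The final insertion tableau P = [[1, 2, 3, 5, 6], [4]] has shape [5, 1].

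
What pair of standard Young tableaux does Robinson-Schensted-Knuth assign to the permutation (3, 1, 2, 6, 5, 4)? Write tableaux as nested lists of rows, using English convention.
P = [[1, 2, 4], [3, 5], [6]], Q = [[1, 3, 4], [2, 5], [6]]

Insert each entry of the permutation into P by Schensted row insertion, recording in Q the position of each new cell.

Insert 3: appended to row 1. P = [[3]].
Insert 1: 1 bumps 3 from row 1; 3 starts row 2. P = [[1], [3]].
Insert 2: appended to row 1. P = [[1, 2], [3]].
Insert 6: appended to row 1. P = [[1, 2, 6], [3]].
Insert 5: 5 bumps 6 from row 1; 6 appends to row 2. P = [[1, 2, 5], [3, 6]].
Insert 4: 4 bumps 5 from row 1; 5 bumps 6 from row 2; 6 starts row 3. P = [[1, 2, 4], [3, 5], [6]].

So P = [[1, 2, 4], [3, 5], [6]], Q = [[1, 3, 4], [2, 5], [6]].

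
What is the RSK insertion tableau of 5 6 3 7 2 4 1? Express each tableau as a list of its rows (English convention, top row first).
Insert 5: appended to row 1. P = [[5]].
Insert 6: appended to row 1. P = [[5, 6]].
Insert 3: 3 bumps 5 from row 1; 5 starts row 2. P = [[3, 6], [5]].
Insert 7: appended to row 1. P = [[3, 6, 7], [5]].
Insert 2: 2 bumps 3 from row 1; 3 bumps 5 from row 2; 5 starts row 3. P = [[2, 6, 7], [3], [5]].
Insert 4: 4 bumps 6 from row 1; 6 appends to row 2. P = [[2, 4, 7], [3, 6], [5]].
Insert 1: 1 bumps 2 from row 1; 2 bumps 3 from row 2; 3 bumps 5 from row 3; 5 starts row 4. P = [[1, 4, 7], [2, 6], [3], [5]].

So P = [[1, 4, 7], [2, 6], [3], [5]].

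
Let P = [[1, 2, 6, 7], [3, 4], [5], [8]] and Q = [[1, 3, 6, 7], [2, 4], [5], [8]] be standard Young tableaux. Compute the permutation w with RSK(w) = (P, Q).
3 1 8 5 4 6 7 2

Reverse RSK: for i = n, n-1, ..., 1, locate i in Q, remove the corresponding corner cell from P, and reverse-bump its entry up through P; the value ejected from row 1 is w(i).

So w = 3 1 8 5 4 6 7 2.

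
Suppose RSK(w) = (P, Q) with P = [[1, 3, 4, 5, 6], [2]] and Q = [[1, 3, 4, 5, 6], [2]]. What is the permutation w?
Reverse the RSK construction: for i from n down to 1, find the cell of Q containing i, remove the entry at that cell from P, and reverse-bump it up through P; the value ejected from row 1 is w(i).

Step i=6: Q has 6 at row 1, column 5; remove that cell from P, ejecting 6. So w(6) = 6. P is now [[1, 3, 4, 5], [2]].
Step i=5: Q has 5 at row 1, column 4; remove that cell from P, ejecting 5. So w(5) = 5. P is now [[1, 3, 4], [2]].
Step i=4: Q has 4 at row 1, column 3; remove that cell from P, ejecting 4. So w(4) = 4. P is now [[1, 3], [2]].
Step i=3: Q has 3 at row 1, column 2; remove that cell from P, ejecting 3. So w(3) = 3. P is now [[1], [2]].
Step i=2: Q has 2 at row 2, column 1; remove 2 from row 2 of P and reverse-bump: 2 enters row 1 and ejects 1. So w(2) = 1. P is now [[2]].
Step i=1: Q has 1 at row 1, column 1; remove that cell from P, ejecting 2. So w(1) = 2. P is now [].

So w = 2 1 3 4 5 6.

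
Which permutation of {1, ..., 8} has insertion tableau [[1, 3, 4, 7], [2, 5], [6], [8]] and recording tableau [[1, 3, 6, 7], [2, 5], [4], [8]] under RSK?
8 2 6 1 3 5 7 4

Reverse the RSK construction: for i from n down to 1, find the cell of Q containing i, remove the entry at that cell from P, and reverse-bump it up through P; the value ejected from row 1 is w(i).

Step i=8: Q has 8 at row 4, column 1; remove 8 from row 4 of P and reverse-bump: 8 enters row 3 and ejects 6; 6 enters row 2 and ejects 5; 5 enters row 1 and ejects 4. So w(8) = 4. P is now [[1, 3, 5, 7], [2, 6], [8]].
Step i=7: Q has 7 at row 1, column 4; remove that cell from P, ejecting 7. So w(7) = 7. P is now [[1, 3, 5], [2, 6], [8]].
Step i=6: Q has 6 at row 1, column 3; remove that cell from P, ejecting 5. So w(6) = 5. P is now [[1, 3], [2, 6], [8]].
Step i=5: Q has 5 at row 2, column 2; remove 6 from row 2 of P and reverse-bump: 6 enters row 1 and ejects 3. So w(5) = 3. P is now [[1, 6], [2], [8]].
Step i=4: Q has 4 at row 3, column 1; remove 8 from row 3 of P and reverse-bump: 8 enters row 2 and ejects 2; 2 enters row 1 and ejects 1. So w(4) = 1. P is now [[2, 6], [8]].
Step i=3: Q has 3 at row 1, column 2; remove that cell from P, ejecting 6. So w(3) = 6. P is now [[2], [8]].
Step i=2: Q has 2 at row 2, column 1; remove 8 from row 2 of P and reverse-bump: 8 enters row 1 and ejects 2. So w(2) = 2. P is now [[8]].
Step i=1: Q has 1 at row 1, column 1; remove that cell from P, ejecting 8. So w(1) = 8. P is now [].

So w = 8 2 6 1 3 5 7 4.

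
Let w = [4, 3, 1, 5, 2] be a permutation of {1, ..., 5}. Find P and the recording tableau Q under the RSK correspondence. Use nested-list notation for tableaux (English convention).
P = [[1, 2], [3, 5], [4]], Q = [[1, 4], [2, 5], [3]]

Insert each entry of the permutation into P by Schensted row insertion, recording in Q the position of each new cell.

Insert 4: appended to row 1. P = [[4]].
Insert 3: 3 bumps 4 from row 1; 4 starts row 2. P = [[3], [4]].
Insert 1: 1 bumps 3 from row 1; 3 bumps 4 from row 2; 4 starts row 3. P = [[1], [3], [4]].
Insert 5: appended to row 1. P = [[1, 5], [3], [4]].
Insert 2: 2 bumps 5 from row 1; 5 appends to row 2. P = [[1, 2], [3, 5], [4]].

So P = [[1, 2], [3, 5], [4]], Q = [[1, 4], [2, 5], [3]].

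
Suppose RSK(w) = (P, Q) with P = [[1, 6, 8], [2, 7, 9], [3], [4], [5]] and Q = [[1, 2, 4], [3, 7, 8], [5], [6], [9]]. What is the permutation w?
5 7 4 9 3 2 6 8 1

Reverse the RSK construction: for i from n down to 1, find the cell of Q containing i, remove the entry at that cell from P, and reverse-bump it up through P; the value ejected from row 1 is w(i).

Step i=9: Q has 9 at row 5, column 1; remove 5 from row 5 of P and reverse-bump: 5 enters row 4 and ejects 4; 4 enters row 3 and ejects 3; 3 enters row 2 and ejects 2; 2 enters row 1 and ejects 1. So w(9) = 1. P is now [[2, 6, 8], [3, 7, 9], [4], [5]].
Step i=8: Q has 8 at row 2, column 3; remove 9 from row 2 of P and reverse-bump: 9 enters row 1 and ejects 8. So w(8) = 8. P is now [[2, 6, 9], [3, 7], [4], [5]].
Step i=7: Q has 7 at row 2, column 2; remove 7 from row 2 of P and reverse-bump: 7 enters row 1 and ejects 6. So w(7) = 6. P is now [[2, 7, 9], [3], [4], [5]].
Step i=6: Q has 6 at row 4, column 1; remove 5 from row 4 of P and reverse-bump: 5 enters row 3 and ejects 4; 4 enters row 2 and ejects 3; 3 enters row 1 and ejects 2. So w(6) = 2. P is now [[3, 7, 9], [4], [5]].
Step i=5: Q has 5 at row 3, column 1; remove 5 from row 3 of P and reverse-bump: 5 enters row 2 and ejects 4; 4 enters row 1 and ejects 3. So w(5) = 3. P is now [[4, 7, 9], [5]].
Step i=4: Q has 4 at row 1, column 3; remove that cell from P, ejecting 9. So w(4) = 9. P is now [[4, 7], [5]].
Step i=3: Q has 3 at row 2, column 1; remove 5 from row 2 of P and reverse-bump: 5 enters row 1 and ejects 4. So w(3) = 4. P is now [[5, 7]].
Step i=2: Q has 2 at row 1, column 2; remove that cell from P, ejecting 7. So w(2) = 7. P is now [[5]].
Step i=1: Q has 1 at row 1, column 1; remove that cell from P, ejecting 5. So w(1) = 5. P is now [].

So w = 5 7 4 9 3 2 6 8 1.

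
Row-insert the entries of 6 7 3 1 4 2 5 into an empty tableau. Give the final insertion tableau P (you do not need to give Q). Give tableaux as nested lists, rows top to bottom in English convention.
P = [[1, 2, 5], [3, 4], [6, 7]]

Insert 6: appended to row 1. P = [[6]].
Insert 7: appended to row 1. P = [[6, 7]].
Insert 3: 3 bumps 6 from row 1; 6 starts row 2. P = [[3, 7], [6]].
Insert 1: 1 bumps 3 from row 1; 3 bumps 6 from row 2; 6 starts row 3. P = [[1, 7], [3], [6]].
Insert 4: 4 bumps 7 from row 1; 7 appends to row 2. P = [[1, 4], [3, 7], [6]].
Insert 2: 2 bumps 4 from row 1; 4 bumps 7 from row 2; 7 appends to row 3. P = [[1, 2], [3, 4], [6, 7]].
Insert 5: appended to row 1. P = [[1, 2, 5], [3, 4], [6, 7]].

So P = [[1, 2, 5], [3, 4], [6, 7]].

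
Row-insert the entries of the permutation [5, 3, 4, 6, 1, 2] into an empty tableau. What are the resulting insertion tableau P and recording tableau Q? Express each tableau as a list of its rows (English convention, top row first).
Insert each entry of the permutation into P by Schensted row insertion, recording in Q the position of each new cell.

After inserting 5: P = [[5]].
After inserting 3: P = [[3], [5]].
After inserting 4: P = [[3, 4], [5]].
After inserting 6: P = [[3, 4, 6], [5]].
After inserting 1: P = [[1, 4, 6], [3], [5]].
After inserting 2: P = [[1, 2, 6], [3, 4], [5]].

So P = [[1, 2, 6], [3, 4], [5]], Q = [[1, 3, 4], [2, 6], [5]].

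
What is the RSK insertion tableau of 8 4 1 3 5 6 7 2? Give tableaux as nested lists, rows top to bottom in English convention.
P = [[1, 2, 5, 6, 7], [3], [4], [8]]

After inserting 8: P = [[8]].
After inserting 4: P = [[4], [8]].
After inserting 1: P = [[1], [4], [8]].
After inserting 3: P = [[1, 3], [4], [8]].
After inserting 5: P = [[1, 3, 5], [4], [8]].
After inserting 6: P = [[1, 3, 5, 6], [4], [8]].
After inserting 7: P = [[1, 3, 5, 6, 7], [4], [8]].
After inserting 2: P = [[1, 2, 5, 6, 7], [3], [4], [8]].

So P = [[1, 2, 5, 6, 7], [3], [4], [8]].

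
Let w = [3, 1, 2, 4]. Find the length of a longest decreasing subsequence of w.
2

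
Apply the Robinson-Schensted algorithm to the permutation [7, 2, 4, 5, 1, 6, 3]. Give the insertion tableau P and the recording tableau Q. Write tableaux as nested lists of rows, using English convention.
Insert each entry of the permutation into P by Schensted row insertion, recording in Q the position of each new cell.

Insert 7: appended to row 1. P = [[7]].
Insert 2: 2 bumps 7 from row 1; 7 starts row 2. P = [[2], [7]].
Insert 4: appended to row 1. P = [[2, 4], [7]].
Insert 5: appended to row 1. P = [[2, 4, 5], [7]].
Insert 1: 1 bumps 2 from row 1; 2 bumps 7 from row 2; 7 starts row 3. P = [[1, 4, 5], [2], [7]].
Insert 6: appended to row 1. P = [[1, 4, 5, 6], [2], [7]].
Insert 3: 3 bumps 4 from row 1; 4 appends to row 2. P = [[1, 3, 5, 6], [2, 4], [7]].

So P = [[1, 3, 5, 6], [2, 4], [7]], Q = [[1, 3, 4, 6], [2, 7], [5]].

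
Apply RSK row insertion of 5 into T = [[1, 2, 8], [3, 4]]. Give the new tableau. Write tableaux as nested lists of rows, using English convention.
[[1, 2, 5], [3, 4, 8]]

In row 1, 5 replaces 8 (the leftmost entry greater than 5); 8 is bumped to row 2. 8 is appended to row 2. The new tableau is [[1, 2, 5], [3, 4, 8]].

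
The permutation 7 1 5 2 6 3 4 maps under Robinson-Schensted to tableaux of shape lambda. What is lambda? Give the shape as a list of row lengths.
[4, 2, 1]

RSK row insertion gives P = [[1, 2, 3, 4], [5, 6], [7]], which has shape [4, 2, 1].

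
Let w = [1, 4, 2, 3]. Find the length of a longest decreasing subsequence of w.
2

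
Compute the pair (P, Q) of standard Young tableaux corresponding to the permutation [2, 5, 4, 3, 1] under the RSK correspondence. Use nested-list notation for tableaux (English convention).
Insert each entry of the permutation into P by Schensted row insertion, recording in Q the position of each new cell.

After inserting 2: P = [[2]].
After inserting 5: P = [[2, 5]].
After inserting 4: P = [[2, 4], [5]].
After inserting 3: P = [[2, 3], [4], [5]].
After inserting 1: P = [[1, 3], [2], [4], [5]].

So P = [[1, 3], [2], [4], [5]], Q = [[1, 2], [3], [4], [5]].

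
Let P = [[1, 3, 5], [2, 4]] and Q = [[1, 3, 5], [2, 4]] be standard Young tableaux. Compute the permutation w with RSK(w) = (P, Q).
Reverse the RSK construction: for i from n down to 1, find the cell of Q containing i, remove the entry at that cell from P, and reverse-bump it up through P; the value ejected from row 1 is w(i).

Step i=5: Q has 5 at row 1, column 3; remove that cell from P, ejecting 5. So w(5) = 5. P is now [[1, 3], [2, 4]].
Step i=4: Q has 4 at row 2, column 2; remove 4 from row 2 of P and reverse-bump: 4 enters row 1 and ejects 3. So w(4) = 3. P is now [[1, 4], [2]].
Step i=3: Q has 3 at row 1, column 2; remove that cell from P, ejecting 4. So w(3) = 4. P is now [[1], [2]].
Step i=2: Q has 2 at row 2, column 1; remove 2 from row 2 of P and reverse-bump: 2 enters row 1 and ejects 1. So w(2) = 1. P is now [[2]].
Step i=1: Q has 1 at row 1, column 1; remove that cell from P, ejecting 2. So w(1) = 2. P is now [].

So w = 2 1 4 3 5.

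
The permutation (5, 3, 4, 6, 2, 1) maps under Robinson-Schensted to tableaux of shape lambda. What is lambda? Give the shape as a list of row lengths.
[3, 1, 1, 1]

Row-insert each entry into an empty tableau.

After inserting 5: P = [[5]].
After inserting 3: P = [[3], [5]].
After inserting 4: P = [[3, 4], [5]].
After inserting 6: P = [[3, 4, 6], [5]].
After inserting 2: P = [[2, 4, 6], [3], [5]].
After inserting 1: P = [[1, 4, 6], [2], [3], [5]].

The final insertion tableau P = [[1, 4, 6], [2], [3], [5]] has shape [3, 1, 1, 1].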